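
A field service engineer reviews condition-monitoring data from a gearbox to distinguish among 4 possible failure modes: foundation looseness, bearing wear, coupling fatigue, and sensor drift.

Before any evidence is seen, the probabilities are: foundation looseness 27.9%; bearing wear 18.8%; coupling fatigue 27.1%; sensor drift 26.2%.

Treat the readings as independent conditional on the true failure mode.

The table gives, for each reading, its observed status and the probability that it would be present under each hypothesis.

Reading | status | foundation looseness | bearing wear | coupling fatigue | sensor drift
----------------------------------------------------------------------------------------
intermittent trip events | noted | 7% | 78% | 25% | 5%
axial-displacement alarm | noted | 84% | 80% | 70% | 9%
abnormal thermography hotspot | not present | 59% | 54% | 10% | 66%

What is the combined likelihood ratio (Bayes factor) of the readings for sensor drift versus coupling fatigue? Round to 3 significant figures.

0.00971

The Bayes factor is the ratio of the joint likelihoods of the reading pattern under the two hypotheses (using 1 − P(present | H) for each absent reading).
  sensor drift: 0.05 × 0.09 × (1 − 0.66) = 0.00153
  coupling fatigue: 0.25 × 0.70 × (1 − 0.10) = 0.1575
Bayes factor = 0.00153 / 0.1575 ≈ 0.00971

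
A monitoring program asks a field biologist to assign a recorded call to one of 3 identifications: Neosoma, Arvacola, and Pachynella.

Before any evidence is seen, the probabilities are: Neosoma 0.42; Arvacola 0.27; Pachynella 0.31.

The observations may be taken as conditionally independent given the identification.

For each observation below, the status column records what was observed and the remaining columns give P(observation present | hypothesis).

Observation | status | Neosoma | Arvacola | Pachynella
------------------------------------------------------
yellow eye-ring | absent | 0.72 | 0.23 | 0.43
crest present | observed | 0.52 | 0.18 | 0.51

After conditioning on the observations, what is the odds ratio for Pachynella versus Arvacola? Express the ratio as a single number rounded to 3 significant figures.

Posterior odds equal prior odds times the likelihood ratio; only the two competing hypotheses matter (using 1 − P(present | H) for each absent observation).
  Pachynella: 0.31 × (1 − 0.43) × 0.51 = 0.090117
  Arvacola: 0.27 × (1 − 0.23) × 0.18 = 0.037422
Odds(Pachynella : Arvacola) = 0.090117 / 0.037422 ≈ 2.41.

2.41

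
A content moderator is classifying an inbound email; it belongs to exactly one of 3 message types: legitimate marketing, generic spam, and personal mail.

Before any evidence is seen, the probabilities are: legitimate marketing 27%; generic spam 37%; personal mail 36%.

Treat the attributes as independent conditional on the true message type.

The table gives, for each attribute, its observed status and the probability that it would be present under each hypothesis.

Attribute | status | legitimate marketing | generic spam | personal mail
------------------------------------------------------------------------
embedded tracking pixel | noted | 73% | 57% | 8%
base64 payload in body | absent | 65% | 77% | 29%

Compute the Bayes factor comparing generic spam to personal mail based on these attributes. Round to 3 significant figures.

The Bayes factor is the ratio of the joint likelihoods of the attribute pattern under the two hypotheses (using 1 − P(present | H) for each absent attribute).
  generic spam: 0.57 × (1 − 0.77) = 0.1311
  personal mail: 0.08 × (1 − 0.29) = 0.0568
Bayes factor = 0.1311 / 0.0568 ≈ 2.31

2.31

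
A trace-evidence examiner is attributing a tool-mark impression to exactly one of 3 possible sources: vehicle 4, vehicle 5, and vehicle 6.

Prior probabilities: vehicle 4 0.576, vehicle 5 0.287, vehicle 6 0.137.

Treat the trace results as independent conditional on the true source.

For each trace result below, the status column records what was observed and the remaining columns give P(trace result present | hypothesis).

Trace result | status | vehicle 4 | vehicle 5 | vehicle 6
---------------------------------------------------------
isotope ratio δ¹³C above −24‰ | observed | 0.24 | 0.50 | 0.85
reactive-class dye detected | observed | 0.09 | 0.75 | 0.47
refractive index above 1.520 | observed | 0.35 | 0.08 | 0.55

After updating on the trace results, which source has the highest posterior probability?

By Bayes' rule with conditional independence, the unnormalized weight for each hypothesis is prior × ∏ likelihoods:
  vehicle 4: 0.576 × 0.24 × 0.09 × 0.35 = 0.0043546
  vehicle 5: 0.287 × 0.50 × 0.75 × 0.08 = 0.00861
  vehicle 6: 0.137 × 0.85 × 0.47 × 0.55 = 0.030102
The unnormalized weights sum to 0.043067.
P(vehicle 4 | evidence) ≈ 0.0043546 / 0.043067 ≈ 0.101
P(vehicle 5 | evidence) ≈ 0.00861 / 0.043067 ≈ 0.200
P(vehicle 6 | evidence) ≈ 0.030102 / 0.043067 ≈ 0.699
The largest is 0.699, so vehicle 6 is most probable.

vehicle 6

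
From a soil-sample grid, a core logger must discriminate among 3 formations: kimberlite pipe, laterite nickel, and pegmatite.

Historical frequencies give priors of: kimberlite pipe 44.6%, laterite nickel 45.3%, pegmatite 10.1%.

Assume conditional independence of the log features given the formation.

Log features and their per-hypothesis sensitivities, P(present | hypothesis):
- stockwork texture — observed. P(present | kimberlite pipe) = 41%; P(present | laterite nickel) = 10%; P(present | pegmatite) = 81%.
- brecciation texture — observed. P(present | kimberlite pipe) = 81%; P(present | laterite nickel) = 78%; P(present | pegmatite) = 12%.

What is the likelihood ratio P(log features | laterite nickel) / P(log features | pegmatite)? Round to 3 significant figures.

0.802

Joint likelihood of the log feature pattern under each hypothesis:
  laterite nickel: 0.10 × 0.78 = 0.078
  pegmatite: 0.81 × 0.12 = 0.0972
Bayes factor = 0.078 / 0.0972 ≈ 0.802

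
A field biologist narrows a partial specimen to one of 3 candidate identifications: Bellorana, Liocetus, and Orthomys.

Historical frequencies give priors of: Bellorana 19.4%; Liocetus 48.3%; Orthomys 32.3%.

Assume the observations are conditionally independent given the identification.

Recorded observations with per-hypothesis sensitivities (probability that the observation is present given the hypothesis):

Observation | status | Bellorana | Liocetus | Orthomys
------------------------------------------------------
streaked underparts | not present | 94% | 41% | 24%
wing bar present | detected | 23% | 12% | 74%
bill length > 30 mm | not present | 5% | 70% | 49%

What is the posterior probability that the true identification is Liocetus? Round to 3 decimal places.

0.097

For each hypothesis, the unnormalized posterior weight is prior × product of the observation likelihoods (using 1 − P(present | H) for each absent observation):
  Bellorana: 0.194 × (1 − 0.94) × 0.23 × (1 − 0.05) = 0.0025433
  Liocetus: 0.483 × (1 − 0.41) × 0.12 × (1 − 0.70) = 0.010259
  Orthomys: 0.323 × (1 − 0.24) × 0.74 × (1 − 0.49) = 0.092644
The unnormalized weights sum to 0.10545.
P(Liocetus | evidence) = 0.010259 / 0.10545 ≈ 0.097.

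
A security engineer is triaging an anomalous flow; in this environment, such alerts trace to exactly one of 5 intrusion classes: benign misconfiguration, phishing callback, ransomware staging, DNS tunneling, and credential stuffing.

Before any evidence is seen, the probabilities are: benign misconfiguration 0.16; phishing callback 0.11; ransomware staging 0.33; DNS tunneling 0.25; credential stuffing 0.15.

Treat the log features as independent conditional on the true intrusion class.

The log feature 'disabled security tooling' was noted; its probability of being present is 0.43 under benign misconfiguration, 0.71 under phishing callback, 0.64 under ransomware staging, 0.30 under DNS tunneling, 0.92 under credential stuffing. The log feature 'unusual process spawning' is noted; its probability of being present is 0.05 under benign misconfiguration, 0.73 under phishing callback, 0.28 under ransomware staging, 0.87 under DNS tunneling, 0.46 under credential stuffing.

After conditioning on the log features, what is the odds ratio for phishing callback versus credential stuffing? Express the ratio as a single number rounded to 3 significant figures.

The normalizing constant cancels in an odds ratio, so compute prior × likelihood for the two hypotheses only:
  phishing callback: 0.11 × 0.71 × 0.73 = 0.057013
  credential stuffing: 0.15 × 0.92 × 0.46 = 0.06348
Posterior odds = 0.057013 / 0.06348 ≈ 0.898.

0.898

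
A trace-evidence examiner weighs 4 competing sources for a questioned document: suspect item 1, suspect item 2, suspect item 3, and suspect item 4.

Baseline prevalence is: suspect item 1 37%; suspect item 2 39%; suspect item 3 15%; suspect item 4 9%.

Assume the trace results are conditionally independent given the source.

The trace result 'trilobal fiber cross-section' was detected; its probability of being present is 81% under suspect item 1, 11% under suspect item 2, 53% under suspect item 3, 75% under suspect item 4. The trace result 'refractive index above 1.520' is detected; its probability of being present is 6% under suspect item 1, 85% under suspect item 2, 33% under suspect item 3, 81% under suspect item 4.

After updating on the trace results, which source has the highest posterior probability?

For each hypothesis, the unnormalized posterior weight is prior × product of the trace result likelihoods:
  suspect item 1: 0.37 × 0.81 × 0.06 = 0.017982
  suspect item 2: 0.39 × 0.11 × 0.85 = 0.036465
  suspect item 3: 0.15 × 0.53 × 0.33 = 0.026235
  suspect item 4: 0.09 × 0.75 × 0.81 = 0.054675
Marginal likelihood of the evidence = 0.13536.
P(suspect item 1 | evidence) ≈ 0.017982 / 0.13536 ≈ 0.133
P(suspect item 2 | evidence) ≈ 0.036465 / 0.13536 ≈ 0.269
P(suspect item 3 | evidence) ≈ 0.026235 / 0.13536 ≈ 0.194
P(suspect item 4 | evidence) ≈ 0.054675 / 0.13536 ≈ 0.404
The largest is 0.404, so suspect item 4 is most probable.

suspect item 4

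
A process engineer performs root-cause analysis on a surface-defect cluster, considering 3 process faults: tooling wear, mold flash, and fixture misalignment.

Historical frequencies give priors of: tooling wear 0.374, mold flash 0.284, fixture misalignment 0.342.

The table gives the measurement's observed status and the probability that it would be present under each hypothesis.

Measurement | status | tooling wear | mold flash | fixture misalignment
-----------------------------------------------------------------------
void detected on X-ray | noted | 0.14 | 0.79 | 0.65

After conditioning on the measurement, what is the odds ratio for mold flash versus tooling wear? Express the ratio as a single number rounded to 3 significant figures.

4.28

Posterior odds equal prior odds times the likelihood ratio; only the two competing hypotheses matter.
  mold flash: 0.284 × 0.79 = 0.22436
  tooling wear: 0.374 × 0.14 = 0.05236
Posterior odds = 0.22436 / 0.05236 ≈ 4.28.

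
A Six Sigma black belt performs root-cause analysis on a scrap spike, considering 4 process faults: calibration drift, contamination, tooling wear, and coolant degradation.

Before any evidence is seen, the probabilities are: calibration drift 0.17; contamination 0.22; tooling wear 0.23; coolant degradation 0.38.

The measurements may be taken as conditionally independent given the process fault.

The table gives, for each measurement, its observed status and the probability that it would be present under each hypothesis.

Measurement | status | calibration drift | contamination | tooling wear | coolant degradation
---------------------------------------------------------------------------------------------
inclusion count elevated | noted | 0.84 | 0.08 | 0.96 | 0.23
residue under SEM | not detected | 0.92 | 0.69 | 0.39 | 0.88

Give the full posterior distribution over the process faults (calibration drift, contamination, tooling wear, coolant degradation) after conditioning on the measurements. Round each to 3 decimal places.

By Bayes' rule with conditional independence, the unnormalized weight for each hypothesis is prior × ∏ likelihoods (using 1 − P(present | H) for each absent measurement):
  calibration drift: 0.17 × 0.84 × (1 − 0.92) = 0.011424
  contamination: 0.22 × 0.08 × (1 − 0.69) = 0.005456
  tooling wear: 0.23 × 0.96 × (1 − 0.39) = 0.13469
  coolant degradation: 0.38 × 0.23 × (1 − 0.88) = 0.010488
Normalizing constant Z = 0.011424 + 0.005456 + 0.13469 + 0.010488 = 0.16206.
P(calibration drift | evidence) = 0.011424 / 0.16206 ≈ 0.070
P(contamination | evidence) = 0.005456 / 0.16206 ≈ 0.034
P(tooling wear | evidence) = 0.13469 / 0.16206 ≈ 0.831
P(coolant degradation | evidence) = 0.010488 / 0.16206 ≈ 0.065

0.070, 0.034, 0.831, 0.065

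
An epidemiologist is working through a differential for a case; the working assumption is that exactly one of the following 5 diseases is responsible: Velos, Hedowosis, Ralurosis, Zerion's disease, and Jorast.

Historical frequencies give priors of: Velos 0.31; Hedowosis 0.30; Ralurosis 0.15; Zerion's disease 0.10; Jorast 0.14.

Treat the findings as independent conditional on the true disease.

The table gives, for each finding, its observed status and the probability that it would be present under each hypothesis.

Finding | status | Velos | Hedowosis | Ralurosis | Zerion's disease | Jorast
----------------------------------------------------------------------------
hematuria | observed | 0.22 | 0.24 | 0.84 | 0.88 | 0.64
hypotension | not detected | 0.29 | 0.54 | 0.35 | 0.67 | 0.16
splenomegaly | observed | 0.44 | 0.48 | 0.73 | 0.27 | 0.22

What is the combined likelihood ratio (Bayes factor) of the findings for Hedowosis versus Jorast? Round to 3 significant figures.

0.448

The Bayes factor is the ratio of the joint likelihoods of the evidence pattern under the two hypotheses (using 1 − P(present | H) for each absent finding).
  Hedowosis: 0.24 × (1 − 0.54) × 0.48 = 0.052992
  Jorast: 0.64 × (1 − 0.16) × 0.22 = 0.11827
Bayes factor = 0.052992 / 0.11827 ≈ 0.448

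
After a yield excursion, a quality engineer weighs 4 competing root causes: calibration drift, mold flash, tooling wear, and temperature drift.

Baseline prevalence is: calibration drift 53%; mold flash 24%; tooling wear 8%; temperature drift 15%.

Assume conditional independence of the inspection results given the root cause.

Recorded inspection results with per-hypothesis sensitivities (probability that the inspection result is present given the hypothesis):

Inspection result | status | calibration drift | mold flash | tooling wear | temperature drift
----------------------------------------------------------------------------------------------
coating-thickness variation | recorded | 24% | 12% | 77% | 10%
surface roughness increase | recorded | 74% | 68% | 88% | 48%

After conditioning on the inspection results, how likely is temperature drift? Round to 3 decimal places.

By Bayes' rule with conditional independence, the unnormalized weight for each hypothesis is prior × ∏ likelihoods:
  calibration drift: 0.53 × 0.24 × 0.74 = 0.094128
  mold flash: 0.24 × 0.12 × 0.68 = 0.019584
  tooling wear: 0.08 × 0.77 × 0.88 = 0.054208
  temperature drift: 0.15 × 0.10 × 0.48 = 0.0072
The unnormalized weights sum to 0.17512.
P(temperature drift | evidence) = 0.0072 / 0.17512 ≈ 0.041.

0.041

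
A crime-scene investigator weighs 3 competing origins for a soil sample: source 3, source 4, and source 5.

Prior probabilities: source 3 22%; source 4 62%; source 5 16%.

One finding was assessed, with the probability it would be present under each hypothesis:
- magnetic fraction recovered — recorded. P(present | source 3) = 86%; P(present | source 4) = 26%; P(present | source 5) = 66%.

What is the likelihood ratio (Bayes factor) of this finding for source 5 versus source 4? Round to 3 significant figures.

2.54

The Bayes factor is the ratio of the two likelihoods.
  source 5: 0.66
  source 4: 0.26
Bayes factor = 0.66 / 0.26 ≈ 2.54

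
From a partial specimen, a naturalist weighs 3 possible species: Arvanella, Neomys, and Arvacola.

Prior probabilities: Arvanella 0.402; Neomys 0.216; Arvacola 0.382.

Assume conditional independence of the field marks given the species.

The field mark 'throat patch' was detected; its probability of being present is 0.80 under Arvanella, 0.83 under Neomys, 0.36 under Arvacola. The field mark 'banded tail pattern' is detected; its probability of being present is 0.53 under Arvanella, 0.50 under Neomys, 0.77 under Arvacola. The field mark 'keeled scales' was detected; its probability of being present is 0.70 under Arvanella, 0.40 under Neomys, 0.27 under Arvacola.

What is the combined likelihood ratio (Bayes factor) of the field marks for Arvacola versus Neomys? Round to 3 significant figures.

0.451

Take the product of per-field mark likelihoods under each hypothesis, then divide.
  Arvacola: 0.36 × 0.77 × 0.27 = 0.074844
  Neomys: 0.83 × 0.50 × 0.40 = 0.166
Bayes factor = 0.074844 / 0.166 ≈ 0.451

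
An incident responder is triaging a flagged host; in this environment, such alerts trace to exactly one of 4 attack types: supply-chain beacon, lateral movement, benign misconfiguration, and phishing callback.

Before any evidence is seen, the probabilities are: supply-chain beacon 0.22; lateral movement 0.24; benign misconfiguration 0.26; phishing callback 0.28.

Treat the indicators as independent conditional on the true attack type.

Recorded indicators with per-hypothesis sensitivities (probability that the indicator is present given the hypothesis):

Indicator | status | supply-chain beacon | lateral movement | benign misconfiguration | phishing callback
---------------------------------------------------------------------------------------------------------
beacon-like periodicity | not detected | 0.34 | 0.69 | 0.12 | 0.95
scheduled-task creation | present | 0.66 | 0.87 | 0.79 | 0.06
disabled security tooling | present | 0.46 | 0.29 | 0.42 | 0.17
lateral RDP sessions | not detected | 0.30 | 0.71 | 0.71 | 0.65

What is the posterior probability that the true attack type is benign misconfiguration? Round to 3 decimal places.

0.377

By Bayes' rule with conditional independence, the unnormalized weight for each hypothesis is prior × ∏ likelihoods (using 1 − P(present | H) for each absent indicator):
  supply-chain beacon: 0.22 × (1 − 0.34) × 0.66 × 0.46 × (1 − 0.30) = 0.030858
  lateral movement: 0.24 × (1 − 0.69) × 0.87 × 0.29 × (1 − 0.71) = 0.0054436
  benign misconfiguration: 0.26 × (1 − 0.12) × 0.79 × 0.42 × (1 − 0.71) = 0.022016
  phishing callback: 0.28 × (1 − 0.95) × 0.06 × 0.17 × (1 − 0.65) = 4.998e-05
Marginal likelihood of the evidence = 0.058367.
P(benign misconfiguration | evidence) = 0.022016 / 0.058367 ≈ 0.377.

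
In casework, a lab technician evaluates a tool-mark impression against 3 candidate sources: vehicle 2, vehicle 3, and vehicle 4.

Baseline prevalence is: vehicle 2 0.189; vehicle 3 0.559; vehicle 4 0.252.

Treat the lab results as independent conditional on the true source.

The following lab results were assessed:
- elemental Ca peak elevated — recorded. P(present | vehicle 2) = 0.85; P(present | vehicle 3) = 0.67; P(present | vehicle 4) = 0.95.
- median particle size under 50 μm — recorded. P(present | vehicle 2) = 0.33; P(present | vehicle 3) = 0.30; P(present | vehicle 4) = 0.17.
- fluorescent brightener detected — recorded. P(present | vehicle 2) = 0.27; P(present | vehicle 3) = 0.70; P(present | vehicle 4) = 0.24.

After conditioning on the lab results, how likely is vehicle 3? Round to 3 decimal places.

By Bayes' rule with conditional independence, the unnormalized weight for each hypothesis is prior × ∏ likelihoods:
  vehicle 2: 0.189 × 0.85 × 0.33 × 0.27 = 0.014314
  vehicle 3: 0.559 × 0.67 × 0.30 × 0.70 = 0.078651
  vehicle 4: 0.252 × 0.95 × 0.17 × 0.24 = 0.0097675
The unnormalized weights sum to 0.10273.
P(vehicle 3 | evidence) = 0.078651 / 0.10273 ≈ 0.766.

0.766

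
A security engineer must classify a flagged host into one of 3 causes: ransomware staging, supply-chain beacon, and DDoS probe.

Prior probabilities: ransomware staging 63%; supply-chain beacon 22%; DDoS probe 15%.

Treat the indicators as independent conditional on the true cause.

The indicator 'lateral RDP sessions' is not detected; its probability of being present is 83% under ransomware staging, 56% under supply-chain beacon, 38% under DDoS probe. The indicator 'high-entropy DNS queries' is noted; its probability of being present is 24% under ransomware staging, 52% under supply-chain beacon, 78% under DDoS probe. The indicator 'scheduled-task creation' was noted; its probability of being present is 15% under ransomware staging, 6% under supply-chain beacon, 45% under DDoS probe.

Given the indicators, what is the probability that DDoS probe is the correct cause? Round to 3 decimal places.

By Bayes' rule with conditional independence, the unnormalized weight for each hypothesis is prior × ∏ likelihoods (using 1 − P(present | H) for each absent indicator):
  ransomware staging: 0.63 × (1 − 0.83) × 0.24 × 0.15 = 0.0038556
  supply-chain beacon: 0.22 × (1 − 0.56) × 0.52 × 0.06 = 0.0030202
  DDoS probe: 0.15 × (1 − 0.38) × 0.78 × 0.45 = 0.032643
The unnormalized weights sum to 0.039519.
P(DDoS probe | evidence) = 0.032643 / 0.039519 ≈ 0.826.

0.826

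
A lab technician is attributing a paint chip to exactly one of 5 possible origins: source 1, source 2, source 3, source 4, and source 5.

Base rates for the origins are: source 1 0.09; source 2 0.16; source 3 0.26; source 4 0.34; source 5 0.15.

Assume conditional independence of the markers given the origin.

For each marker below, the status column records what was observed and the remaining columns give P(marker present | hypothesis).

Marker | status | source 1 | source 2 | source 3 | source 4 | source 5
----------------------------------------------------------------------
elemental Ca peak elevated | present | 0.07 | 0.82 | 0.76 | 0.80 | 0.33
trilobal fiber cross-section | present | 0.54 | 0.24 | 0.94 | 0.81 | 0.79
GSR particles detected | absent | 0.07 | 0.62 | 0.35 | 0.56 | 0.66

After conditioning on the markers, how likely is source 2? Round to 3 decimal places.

0.049

By Bayes' rule with conditional independence, the unnormalized weight for each hypothesis is prior × ∏ likelihoods (using 1 − P(present | H) for each absent marker):
  source 1: 0.09 × 0.07 × 0.54 × (1 − 0.07) = 0.0031639
  source 2: 0.16 × 0.82 × 0.24 × (1 − 0.62) = 0.011965
  source 3: 0.26 × 0.76 × 0.94 × (1 − 0.35) = 0.12073
  source 4: 0.34 × 0.80 × 0.81 × (1 − 0.56) = 0.096941
  source 5: 0.15 × 0.33 × 0.79 × (1 − 0.66) = 0.013296
The unnormalized weights sum to 0.2461.
P(source 2 | evidence) = 0.011965 / 0.2461 ≈ 0.049.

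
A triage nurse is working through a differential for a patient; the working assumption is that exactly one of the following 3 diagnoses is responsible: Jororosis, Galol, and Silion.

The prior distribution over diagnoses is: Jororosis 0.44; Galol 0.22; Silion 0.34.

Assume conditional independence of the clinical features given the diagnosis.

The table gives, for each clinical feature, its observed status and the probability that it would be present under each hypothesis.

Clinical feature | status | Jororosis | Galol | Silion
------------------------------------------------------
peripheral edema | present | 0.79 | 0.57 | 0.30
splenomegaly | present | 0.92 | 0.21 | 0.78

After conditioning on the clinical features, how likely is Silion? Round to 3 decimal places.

0.187

Multiply each prior by the joint likelihood of the clinical feature pattern:
  Jororosis: 0.44 × 0.79 × 0.92 = 0.31979
  Galol: 0.22 × 0.57 × 0.21 = 0.026334
  Silion: 0.34 × 0.30 × 0.78 = 0.07956
Normalizing constant Z = 0.31979 + 0.026334 + 0.07956 = 0.42569.
P(Silion | evidence) = 0.07956 / 0.42569 ≈ 0.187.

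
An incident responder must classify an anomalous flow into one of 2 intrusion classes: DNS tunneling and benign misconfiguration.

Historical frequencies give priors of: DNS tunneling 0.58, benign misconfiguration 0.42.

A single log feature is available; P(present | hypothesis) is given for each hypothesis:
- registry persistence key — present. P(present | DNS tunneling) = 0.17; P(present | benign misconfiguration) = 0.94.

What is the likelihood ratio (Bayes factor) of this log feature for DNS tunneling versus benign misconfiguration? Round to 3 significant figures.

0.181

The Bayes factor is the ratio of the two likelihoods.
  DNS tunneling: 0.17
  benign misconfiguration: 0.94
Bayes factor = 0.17 / 0.94 ≈ 0.181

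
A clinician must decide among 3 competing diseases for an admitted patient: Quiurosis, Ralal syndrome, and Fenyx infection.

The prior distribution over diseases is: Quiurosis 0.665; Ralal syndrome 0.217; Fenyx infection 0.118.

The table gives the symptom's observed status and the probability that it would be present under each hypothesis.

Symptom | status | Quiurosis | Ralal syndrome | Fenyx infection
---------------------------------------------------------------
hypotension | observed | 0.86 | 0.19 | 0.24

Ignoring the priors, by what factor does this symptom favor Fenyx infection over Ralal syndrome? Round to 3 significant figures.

Likelihood of this symptom under each hypothesis:
  Fenyx infection: 0.24
  Ralal syndrome: 0.19
Bayes factor = 0.24 / 0.19 ≈ 1.26

1.26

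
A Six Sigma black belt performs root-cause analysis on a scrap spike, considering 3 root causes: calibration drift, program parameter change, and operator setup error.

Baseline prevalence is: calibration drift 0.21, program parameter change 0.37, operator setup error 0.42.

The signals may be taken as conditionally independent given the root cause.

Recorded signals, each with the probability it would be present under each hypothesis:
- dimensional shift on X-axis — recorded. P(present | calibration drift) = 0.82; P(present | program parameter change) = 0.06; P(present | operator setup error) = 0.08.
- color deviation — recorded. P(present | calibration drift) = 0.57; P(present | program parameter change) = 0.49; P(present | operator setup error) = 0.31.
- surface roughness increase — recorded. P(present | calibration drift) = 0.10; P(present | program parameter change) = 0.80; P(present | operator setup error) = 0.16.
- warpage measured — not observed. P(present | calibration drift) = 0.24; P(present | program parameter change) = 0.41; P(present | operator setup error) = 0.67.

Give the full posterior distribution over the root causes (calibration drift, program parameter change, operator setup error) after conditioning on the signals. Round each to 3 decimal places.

By Bayes' rule with conditional independence, the unnormalized weight for each hypothesis is prior × ∏ likelihoods (using 1 − P(present | H) for each absent signal):
  calibration drift: 0.21 × 0.82 × 0.57 × 0.10 × (1 − 0.24) = 0.0074597
  program parameter change: 0.37 × 0.06 × 0.49 × 0.80 × (1 − 0.41) = 0.0051344
  operator setup error: 0.42 × 0.08 × 0.31 × 0.16 × (1 − 0.67) = 0.00054996
The unnormalized weights sum to 0.013144.
P(calibration drift | evidence) = 0.0074597 / 0.013144 ≈ 0.568
P(program parameter change | evidence) = 0.0051344 / 0.013144 ≈ 0.391
P(operator setup error | evidence) = 0.00054996 / 0.013144 ≈ 0.042

0.568, 0.391, 0.042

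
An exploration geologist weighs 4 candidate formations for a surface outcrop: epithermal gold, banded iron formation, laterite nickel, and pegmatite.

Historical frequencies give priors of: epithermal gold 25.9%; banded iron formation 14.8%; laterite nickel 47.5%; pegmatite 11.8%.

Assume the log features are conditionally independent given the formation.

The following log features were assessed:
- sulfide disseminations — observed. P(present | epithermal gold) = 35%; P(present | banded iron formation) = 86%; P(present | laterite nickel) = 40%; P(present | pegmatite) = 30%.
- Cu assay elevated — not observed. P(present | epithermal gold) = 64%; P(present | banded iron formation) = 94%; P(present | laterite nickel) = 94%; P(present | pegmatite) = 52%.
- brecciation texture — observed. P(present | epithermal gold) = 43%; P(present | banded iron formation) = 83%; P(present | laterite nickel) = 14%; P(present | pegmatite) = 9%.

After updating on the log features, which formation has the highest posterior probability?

epithermal gold

For each hypothesis, the unnormalized posterior weight is prior × product of the log feature likelihoods (using 1 − P(present | H) for each absent log feature):
  epithermal gold: 0.259 × 0.35 × (1 − 0.64) × 0.43 = 0.014033
  banded iron formation: 0.148 × 0.86 × (1 − 0.94) × 0.83 = 0.0063385
  laterite nickel: 0.475 × 0.40 × (1 − 0.94) × 0.14 = 0.001596
  pegmatite: 0.118 × 0.30 × (1 − 0.52) × 0.09 = 0.0015293
The unnormalized weights sum to 0.023496.
P(epithermal gold | evidence) ≈ 0.014033 / 0.023496 ≈ 0.597
P(banded iron formation | evidence) ≈ 0.0063385 / 0.023496 ≈ 0.270
P(laterite nickel | evidence) ≈ 0.001596 / 0.023496 ≈ 0.068
P(pegmatite | evidence) ≈ 0.0015293 / 0.023496 ≈ 0.065
The largest is 0.597, so epithermal gold is most probable.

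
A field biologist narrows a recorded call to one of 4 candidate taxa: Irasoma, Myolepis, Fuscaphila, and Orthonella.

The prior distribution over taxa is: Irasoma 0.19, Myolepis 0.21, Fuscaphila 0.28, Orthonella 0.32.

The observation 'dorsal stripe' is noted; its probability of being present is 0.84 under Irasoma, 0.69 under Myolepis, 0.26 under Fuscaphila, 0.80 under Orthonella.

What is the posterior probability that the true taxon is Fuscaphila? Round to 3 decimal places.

By Bayes' rule, the unnormalized weight for each hypothesis is prior × likelihood:
  Irasoma: 0.19 × 0.84 = 0.1596
  Myolepis: 0.21 × 0.69 = 0.1449
  Fuscaphila: 0.28 × 0.26 = 0.0728
  Orthonella: 0.32 × 0.80 = 0.256
Marginal likelihood of the evidence = 0.6333.
P(Fuscaphila | evidence) = 0.0728 / 0.6333 ≈ 0.115.

0.115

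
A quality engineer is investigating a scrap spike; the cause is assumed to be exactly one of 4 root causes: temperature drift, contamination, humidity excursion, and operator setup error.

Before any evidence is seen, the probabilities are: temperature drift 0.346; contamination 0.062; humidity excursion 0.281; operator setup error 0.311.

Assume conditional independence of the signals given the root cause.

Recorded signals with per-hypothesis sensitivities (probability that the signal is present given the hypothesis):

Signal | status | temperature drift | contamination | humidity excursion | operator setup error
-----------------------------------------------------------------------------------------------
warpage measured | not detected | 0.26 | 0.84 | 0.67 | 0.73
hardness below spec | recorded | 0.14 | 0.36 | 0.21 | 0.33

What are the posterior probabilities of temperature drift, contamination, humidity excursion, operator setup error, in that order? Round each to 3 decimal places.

0.414, 0.041, 0.225, 0.320

For each hypothesis, the unnormalized posterior weight is prior × product of the signal likelihoods (using 1 − P(present | H) for each absent signal):
  temperature drift: 0.346 × (1 − 0.26) × 0.14 = 0.035846
  contamination: 0.062 × (1 − 0.84) × 0.36 = 0.0035712
  humidity excursion: 0.281 × (1 − 0.67) × 0.21 = 0.019473
  operator setup error: 0.311 × (1 − 0.73) × 0.33 = 0.02771
Marginal likelihood of the evidence = 0.0866.
P(temperature drift | evidence) = 0.035846 / 0.0866 ≈ 0.414
P(contamination | evidence) = 0.0035712 / 0.0866 ≈ 0.041
P(humidity excursion | evidence) = 0.019473 / 0.0866 ≈ 0.225
P(operator setup error | evidence) = 0.02771 / 0.0866 ≈ 0.320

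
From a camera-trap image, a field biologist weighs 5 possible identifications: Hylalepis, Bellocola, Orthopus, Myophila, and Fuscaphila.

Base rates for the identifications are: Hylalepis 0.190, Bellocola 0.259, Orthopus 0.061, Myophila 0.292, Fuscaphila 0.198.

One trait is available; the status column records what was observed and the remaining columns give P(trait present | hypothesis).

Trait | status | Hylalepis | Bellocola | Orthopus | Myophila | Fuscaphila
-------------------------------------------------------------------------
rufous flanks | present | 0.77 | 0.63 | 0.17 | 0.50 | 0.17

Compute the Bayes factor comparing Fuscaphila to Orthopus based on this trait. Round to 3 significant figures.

1.00

Likelihood of this trait under each hypothesis:
  Fuscaphila: 0.17
  Orthopus: 0.17
Bayes factor = 0.17 / 0.17 ≈ 1.00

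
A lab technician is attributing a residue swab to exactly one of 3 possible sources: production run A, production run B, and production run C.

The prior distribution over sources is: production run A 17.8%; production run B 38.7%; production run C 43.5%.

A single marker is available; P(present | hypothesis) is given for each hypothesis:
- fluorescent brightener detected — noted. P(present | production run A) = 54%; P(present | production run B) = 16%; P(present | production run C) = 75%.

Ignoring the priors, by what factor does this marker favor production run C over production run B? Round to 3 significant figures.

The Bayes factor is the ratio of the two likelihoods.
  production run C: 0.75
  production run B: 0.16
Bayes factor = 0.75 / 0.16 ≈ 4.69

4.69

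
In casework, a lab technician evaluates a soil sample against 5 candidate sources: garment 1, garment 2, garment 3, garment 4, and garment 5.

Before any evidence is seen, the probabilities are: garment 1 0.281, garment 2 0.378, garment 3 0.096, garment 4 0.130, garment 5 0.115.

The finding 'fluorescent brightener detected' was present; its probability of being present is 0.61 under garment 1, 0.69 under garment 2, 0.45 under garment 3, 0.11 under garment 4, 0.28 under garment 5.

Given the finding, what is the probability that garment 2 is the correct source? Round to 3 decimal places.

Multiply each prior by the likelihood of the finding:
  garment 1: 0.281 × 0.61 = 0.17141
  garment 2: 0.378 × 0.69 = 0.26082
  garment 3: 0.096 × 0.45 = 0.0432
  garment 4: 0.130 × 0.11 = 0.0143
  garment 5: 0.115 × 0.28 = 0.0322
Normalizing constant Z = 0.17141 + 0.26082 + 0.0432 + 0.0143 + 0.0322 = 0.52193.
P(garment 2 | evidence) = 0.26082 / 0.52193 ≈ 0.500.

0.500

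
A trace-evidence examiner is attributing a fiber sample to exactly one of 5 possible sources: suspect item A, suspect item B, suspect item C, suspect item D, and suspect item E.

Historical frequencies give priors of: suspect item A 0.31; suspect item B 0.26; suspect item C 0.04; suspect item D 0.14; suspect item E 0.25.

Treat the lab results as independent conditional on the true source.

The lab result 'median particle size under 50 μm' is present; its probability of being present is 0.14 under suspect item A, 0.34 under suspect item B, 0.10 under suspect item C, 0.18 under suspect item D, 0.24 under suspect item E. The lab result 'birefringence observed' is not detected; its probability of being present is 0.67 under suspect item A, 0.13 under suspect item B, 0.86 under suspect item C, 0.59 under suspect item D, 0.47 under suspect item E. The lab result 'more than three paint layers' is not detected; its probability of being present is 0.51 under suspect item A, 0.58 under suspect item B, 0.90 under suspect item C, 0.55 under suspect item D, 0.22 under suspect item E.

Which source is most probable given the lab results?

Multiply each prior by the joint likelihood of the lab result pattern (using 1 − P(present | H) for each absent lab result):
  suspect item A: 0.31 × 0.14 × (1 − 0.67) × (1 − 0.51) = 0.0070178
  suspect item B: 0.26 × 0.34 × (1 − 0.13) × (1 − 0.58) = 0.032301
  suspect item C: 0.04 × 0.10 × (1 − 0.86) × (1 − 0.90) = 5.6e-05
  suspect item D: 0.14 × 0.18 × (1 − 0.59) × (1 − 0.55) = 0.0046494
  suspect item E: 0.25 × 0.24 × (1 − 0.47) × (1 − 0.22) = 0.024804
The unnormalized weights sum to 0.068829.
P(suspect item A | evidence) ≈ 0.0070178 / 0.068829 ≈ 0.102
P(suspect item B | evidence) ≈ 0.032301 / 0.068829 ≈ 0.469
P(suspect item C | evidence) ≈ 5.6e-05 / 0.068829 ≈ 0.001
P(suspect item D | evidence) ≈ 0.0046494 / 0.068829 ≈ 0.068
P(suspect item E | evidence) ≈ 0.024804 / 0.068829 ≈ 0.360
The largest is 0.469, so suspect item B is most probable.

suspect item B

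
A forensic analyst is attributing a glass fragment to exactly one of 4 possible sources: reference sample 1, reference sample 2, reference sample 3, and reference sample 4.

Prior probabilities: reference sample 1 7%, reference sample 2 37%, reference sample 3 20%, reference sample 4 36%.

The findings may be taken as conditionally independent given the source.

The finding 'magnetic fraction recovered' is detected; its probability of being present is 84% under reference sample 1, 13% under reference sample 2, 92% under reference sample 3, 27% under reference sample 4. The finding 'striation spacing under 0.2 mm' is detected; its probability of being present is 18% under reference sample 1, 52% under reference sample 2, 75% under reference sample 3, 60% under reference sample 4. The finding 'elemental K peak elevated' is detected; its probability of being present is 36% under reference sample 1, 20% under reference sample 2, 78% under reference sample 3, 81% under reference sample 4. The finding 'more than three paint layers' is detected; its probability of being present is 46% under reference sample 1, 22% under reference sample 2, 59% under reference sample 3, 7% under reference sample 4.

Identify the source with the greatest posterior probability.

reference sample 3

For each hypothesis, the unnormalized posterior weight is prior × product of the finding likelihoods:
  reference sample 1: 0.07 × 0.84 × 0.18 × 0.36 × 0.46 = 0.0017527
  reference sample 2: 0.37 × 0.13 × 0.52 × 0.20 × 0.22 = 0.0011005
  reference sample 3: 0.20 × 0.92 × 0.75 × 0.78 × 0.59 = 0.063508
  reference sample 4: 0.36 × 0.27 × 0.60 × 0.81 × 0.07 = 0.0033067
Normalizing constant Z = 0.0017527 + 0.0011005 + 0.063508 + 0.0033067 = 0.069668.
P(reference sample 1 | evidence) ≈ 0.0017527 / 0.069668 ≈ 0.025
P(reference sample 2 | evidence) ≈ 0.0011005 / 0.069668 ≈ 0.016
P(reference sample 3 | evidence) ≈ 0.063508 / 0.069668 ≈ 0.912
P(reference sample 4 | evidence) ≈ 0.0033067 / 0.069668 ≈ 0.047
The largest is 0.912, so reference sample 3 is most probable.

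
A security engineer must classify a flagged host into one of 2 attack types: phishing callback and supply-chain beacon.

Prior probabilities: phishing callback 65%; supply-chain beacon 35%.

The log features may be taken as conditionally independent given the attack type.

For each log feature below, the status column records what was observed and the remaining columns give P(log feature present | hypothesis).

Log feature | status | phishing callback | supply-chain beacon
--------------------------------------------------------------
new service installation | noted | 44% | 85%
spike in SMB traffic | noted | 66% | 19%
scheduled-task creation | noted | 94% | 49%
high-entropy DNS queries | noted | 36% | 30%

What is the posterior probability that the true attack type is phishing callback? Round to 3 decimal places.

For each hypothesis, the unnormalized posterior weight is prior × product of the log feature likelihoods:
  phishing callback: 0.65 × 0.44 × 0.66 × 0.94 × 0.36 = 0.063876
  supply-chain beacon: 0.35 × 0.85 × 0.19 × 0.49 × 0.30 = 0.0083092
Normalizing constant Z = 0.063876 + 0.0083092 = 0.072186.
P(phishing callback | evidence) = 0.063876 / 0.072186 ≈ 0.885.

0.885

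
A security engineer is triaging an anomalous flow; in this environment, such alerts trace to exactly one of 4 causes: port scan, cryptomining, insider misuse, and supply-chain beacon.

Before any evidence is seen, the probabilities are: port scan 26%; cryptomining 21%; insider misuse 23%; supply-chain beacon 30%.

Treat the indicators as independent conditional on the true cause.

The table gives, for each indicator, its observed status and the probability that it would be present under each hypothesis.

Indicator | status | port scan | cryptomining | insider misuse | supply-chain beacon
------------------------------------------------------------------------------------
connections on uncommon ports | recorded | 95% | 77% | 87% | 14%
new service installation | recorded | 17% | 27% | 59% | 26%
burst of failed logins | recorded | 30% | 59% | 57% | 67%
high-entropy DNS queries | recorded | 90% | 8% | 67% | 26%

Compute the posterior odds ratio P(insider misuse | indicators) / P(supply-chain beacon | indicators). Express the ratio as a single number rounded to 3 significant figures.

23.7

Posterior odds equal prior odds times the likelihood ratio; only the two competing hypotheses matter.
  insider misuse: 0.23 × 0.87 × 0.59 × 0.57 × 0.67 = 0.045087
  supply-chain beacon: 0.30 × 0.14 × 0.26 × 0.67 × 0.26 = 0.0019023
Posterior odds = 0.045087 / 0.0019023 ≈ 23.7.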